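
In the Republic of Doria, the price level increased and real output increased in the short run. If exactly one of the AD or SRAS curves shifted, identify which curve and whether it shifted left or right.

P rose and Y rose. An AD shift moves P and Y in the same direction; an SRAS shift moves them in opposite directions.
Here P and Y moved in the same direction, so the AD curve shifted.
Since Y rose, AD shifted right.

AD shifted right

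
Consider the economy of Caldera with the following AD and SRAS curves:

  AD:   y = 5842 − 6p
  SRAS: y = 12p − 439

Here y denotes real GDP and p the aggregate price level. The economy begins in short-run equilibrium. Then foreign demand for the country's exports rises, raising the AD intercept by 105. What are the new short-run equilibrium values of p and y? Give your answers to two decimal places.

p = 354.78, y = 3818.33

This is a positive demand shock: AD shifts right.
New AD: y = 5947 − 6p.
Set AD = SRAS: 5947 − 6p = 12p − 439, so 6386 = 18p and p = 354.78.
Substituting into AD, y = 3818.33.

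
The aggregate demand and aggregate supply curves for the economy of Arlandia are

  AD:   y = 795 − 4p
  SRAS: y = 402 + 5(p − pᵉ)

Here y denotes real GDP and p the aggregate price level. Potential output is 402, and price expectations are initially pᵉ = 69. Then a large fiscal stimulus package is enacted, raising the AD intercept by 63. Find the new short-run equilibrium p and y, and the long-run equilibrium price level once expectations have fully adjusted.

AD shifts right: new AD is y = 858 − 4p. With pᵉ = 69, SRAS is y = 57 + 5p.
Short run: 858 − 4p = 57 + 5p gives 801 = 9p, so p = 89 and y = 858 − 4·89 = 502.
y = 502 is above potential 402; expectations adjust and SRAS shifts left until y = 402.
Long run: on the new AD curve, 402 = 858 − 4p gives p = 114.

Short run: p = 89, y = 502. Long run: p = 114.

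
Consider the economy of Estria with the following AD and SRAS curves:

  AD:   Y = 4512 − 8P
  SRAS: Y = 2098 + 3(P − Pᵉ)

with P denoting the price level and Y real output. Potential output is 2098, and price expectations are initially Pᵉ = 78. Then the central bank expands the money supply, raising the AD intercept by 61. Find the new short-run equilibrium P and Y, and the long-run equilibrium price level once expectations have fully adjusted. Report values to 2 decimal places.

Short run: P = 246.27, Y = 2602.82. Long run: P = 309.38.

AD shifts right: new AD is Y = 4573 − 8P. With Pᵉ = 78, SRAS is Y = 1864 + 3P.
Short run: 4573 − 8P = 1864 + 3P gives 2709 = 11P, so P = 246.27 and Y = 4573 − 8P = 2602.82.
Y = 2602.82 is above potential 2098; expectations adjust and SRAS shifts left until Y = 2098.
Long run: on the new AD curve, 2098 = 4573 − 8P gives P = 309.38.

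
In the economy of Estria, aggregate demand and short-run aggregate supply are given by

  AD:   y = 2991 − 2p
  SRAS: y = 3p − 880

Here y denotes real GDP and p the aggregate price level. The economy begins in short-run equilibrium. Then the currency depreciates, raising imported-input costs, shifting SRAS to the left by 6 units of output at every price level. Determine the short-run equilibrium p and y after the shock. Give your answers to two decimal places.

p = 775.40, y = 1440.20

This is a negative supply shock: SRAS shifts left.
New SRAS: y = 3p − 886.
Set AD = SRAS: 2991 − 2p = 3p − 886, so 3877 = 5p and p = 775.40.
Substituting into AD, y = 1440.20.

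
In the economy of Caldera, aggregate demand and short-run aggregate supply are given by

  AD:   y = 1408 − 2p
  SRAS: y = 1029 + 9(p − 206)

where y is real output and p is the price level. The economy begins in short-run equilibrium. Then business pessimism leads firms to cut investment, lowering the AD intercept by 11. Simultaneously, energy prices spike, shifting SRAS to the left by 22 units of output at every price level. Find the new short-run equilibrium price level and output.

p = 204, y = 989

After both shocks: AD is y = 1397 − 2p and SRAS is y = 9p − 847.
Setting them equal: 2244 = 11p, so p = 204.
y = 1397 − 2·204 = 989.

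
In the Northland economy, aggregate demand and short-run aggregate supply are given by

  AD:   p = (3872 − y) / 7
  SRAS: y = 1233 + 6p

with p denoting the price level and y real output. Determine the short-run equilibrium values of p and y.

p = 203, y = 2451

Rearrange AD to y = 3872 − 7p.
Set AD = SRAS: 3872 − 7p = 1233 + 6p, so 2639 = 13p and p = 203.
Then y = 3872 − 7·203 = 2451.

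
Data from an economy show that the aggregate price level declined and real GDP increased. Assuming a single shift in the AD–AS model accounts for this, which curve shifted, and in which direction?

SRAS shifted right

P fell and Y rose. An AD shift moves P and Y in the same direction; an SRAS shift moves them in opposite directions.
Here P and Y moved in opposite directions, so the SRAS curve shifted.
Since Y rose, SRAS shifted right.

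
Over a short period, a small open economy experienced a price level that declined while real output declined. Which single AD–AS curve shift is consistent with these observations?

AD shifted left

P fell and Y fell. An AD shift moves P and Y in the same direction; an SRAS shift moves them in opposite directions.
Here P and Y moved in the same direction, so the AD curve shifted.
Since Y fell, AD shifted left.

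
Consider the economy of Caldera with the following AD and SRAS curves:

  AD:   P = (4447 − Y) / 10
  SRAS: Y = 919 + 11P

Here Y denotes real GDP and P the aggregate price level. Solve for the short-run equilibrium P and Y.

Rearrange AD to Y = 4447 − 10P.
Set AD = SRAS: 4447 − 10P = 919 + 11P, so 3528 = 21P and P = 168.
Then Y = 4447 − 10·168 = 2767.

P = 168, Y = 2767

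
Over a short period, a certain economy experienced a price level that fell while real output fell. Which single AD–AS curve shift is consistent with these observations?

P fell and Y fell. An AD shift moves P and Y in the same direction; an SRAS shift moves them in opposite directions.
Here P and Y moved in the same direction, so the AD curve shifted.
Since Y fell, AD shifted left.

AD shifted left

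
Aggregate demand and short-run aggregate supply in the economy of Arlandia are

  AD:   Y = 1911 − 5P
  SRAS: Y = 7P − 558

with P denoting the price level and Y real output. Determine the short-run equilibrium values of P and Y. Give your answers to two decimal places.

Set AD = SRAS: 1911 − 5P = 7P − 558, so 2469 = 12P and P = 205.75.
Substituting into AD, Y = 1911 − 5P = 882.25.

P = 205.75, Y = 882.25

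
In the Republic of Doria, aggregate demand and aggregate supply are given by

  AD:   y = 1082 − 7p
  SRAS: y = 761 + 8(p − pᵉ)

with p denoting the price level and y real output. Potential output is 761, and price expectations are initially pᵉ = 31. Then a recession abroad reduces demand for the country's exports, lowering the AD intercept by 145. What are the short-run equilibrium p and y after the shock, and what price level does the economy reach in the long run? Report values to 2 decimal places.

Short run: p = 28.27, y = 739.13. Long run: p = 25.14.

AD shifts left: new AD is y = 937 − 7p. With pᵉ = 31, SRAS is y = 513 + 8p.
Short run: 937 − 7p = 513 + 8p gives 424 = 15p, so p = 28.27 and y = 937 − 7p = 739.13.
y = 739.13 is below potential 761; expectations adjust and SRAS shifts right until y = 761.
Long run: on the new AD curve, 761 = 937 − 7p gives p = 25.14.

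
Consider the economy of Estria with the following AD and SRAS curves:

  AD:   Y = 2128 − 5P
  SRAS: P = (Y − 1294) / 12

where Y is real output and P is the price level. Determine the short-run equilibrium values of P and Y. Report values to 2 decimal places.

Rearrange SRAS to Y = 1294 + 12P.
Set AD = SRAS: 2128 − 5P = 1294 + 12P, so 834 = 17P and P = 49.06.
Substituting into AD, Y = 2128 − 5P = 1882.71.

P = 49.06, Y = 1882.71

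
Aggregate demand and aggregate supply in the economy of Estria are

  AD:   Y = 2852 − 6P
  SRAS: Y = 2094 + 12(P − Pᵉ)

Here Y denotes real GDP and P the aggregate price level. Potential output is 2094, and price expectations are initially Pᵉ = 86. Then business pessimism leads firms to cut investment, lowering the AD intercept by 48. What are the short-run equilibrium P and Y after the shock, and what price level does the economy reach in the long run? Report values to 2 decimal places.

Short run: P = 96.78, Y = 2223.33. Long run: P = 118.33.

AD shifts left: new AD is Y = 2804 − 6P. With Pᵉ = 86, SRAS is Y = 1062 + 12P.
Short run: 2804 − 6P = 1062 + 12P gives 1742 = 18P, so P = 96.78 and Y = 2804 − 6P = 2223.33.
Y = 2223.33 is above potential 2094; expectations adjust and SRAS shifts left until Y = 2094.
Long run: on the new AD curve, 2094 = 2804 − 6P gives P = 118.33.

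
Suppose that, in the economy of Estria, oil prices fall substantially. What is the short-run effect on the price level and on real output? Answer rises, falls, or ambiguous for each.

Price level: falls; output: rises

This is a favourable supply shock: SRAS shifts right.
Moving along the downward-sloping AD curve, P falls and Y rises.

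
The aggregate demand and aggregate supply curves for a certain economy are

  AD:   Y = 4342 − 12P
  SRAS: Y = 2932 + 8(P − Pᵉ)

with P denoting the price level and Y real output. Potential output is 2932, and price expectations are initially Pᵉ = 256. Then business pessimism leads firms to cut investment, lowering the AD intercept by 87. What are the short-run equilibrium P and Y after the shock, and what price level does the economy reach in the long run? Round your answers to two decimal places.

AD shifts left: new AD is Y = 4255 − 12P. With Pᵉ = 256, SRAS is Y = 884 + 8P.
Short run: 4255 − 12P = 884 + 8P gives 3371 = 20P, so P = 168.55 and Y = 4255 − 12P = 2232.40.
Y = 2232.40 is below potential 2932; expectations adjust and SRAS shifts right until Y = 2932.
Long run: on the new AD curve, 2932 = 4255 − 12P gives P = 110.25.

Short run: P = 168.55, Y = 2232.40. Long run: P = 110.25.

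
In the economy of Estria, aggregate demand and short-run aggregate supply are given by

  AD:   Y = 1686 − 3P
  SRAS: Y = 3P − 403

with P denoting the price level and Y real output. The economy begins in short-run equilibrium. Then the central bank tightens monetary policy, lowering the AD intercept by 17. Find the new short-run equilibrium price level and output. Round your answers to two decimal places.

P = 345.33, Y = 633.00

This is a negative demand shock: AD shifts left.
New AD: Y = 1669 − 3P.
Set AD = SRAS: 1669 − 3P = 3P − 403, so 2072 = 6P and P = 345.33.
Substituting into AD, Y = 633.00.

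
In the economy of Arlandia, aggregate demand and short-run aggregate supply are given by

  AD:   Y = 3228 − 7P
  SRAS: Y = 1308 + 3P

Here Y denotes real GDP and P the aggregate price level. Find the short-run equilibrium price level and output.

P = 192, Y = 1884

Set AD = SRAS: 3228 − 7P = 1308 + 3P, so 1920 = 10P and P = 192.
Then Y = 3228 − 7·192 = 1884.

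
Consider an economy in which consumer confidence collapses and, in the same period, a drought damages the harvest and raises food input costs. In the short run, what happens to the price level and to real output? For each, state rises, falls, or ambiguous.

The first event is a negative demand shock: AD shifts left, which by itself pushes P down and Y down.
The second is an adverse supply shock: SRAS shifts left, which by itself pushes P up and Y down.
The two shocks push P in opposite directions, so the effect on P is ambiguous. Both shocks push Y down, so Y falls.

Price level: ambiguous; output: falls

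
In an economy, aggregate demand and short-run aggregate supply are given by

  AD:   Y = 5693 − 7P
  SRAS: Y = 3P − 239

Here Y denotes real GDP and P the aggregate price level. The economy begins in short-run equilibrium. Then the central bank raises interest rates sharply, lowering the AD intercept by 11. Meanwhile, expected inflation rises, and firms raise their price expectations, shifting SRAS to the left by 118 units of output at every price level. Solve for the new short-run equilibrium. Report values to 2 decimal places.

P = 603.90, Y = 1454.70

After both shocks: AD is Y = 5682 − 7P and SRAS is Y = 3P − 357.
Setting them equal: 6039 = 10P, so P = 603.90.
Substituting into AD, Y = 1454.70.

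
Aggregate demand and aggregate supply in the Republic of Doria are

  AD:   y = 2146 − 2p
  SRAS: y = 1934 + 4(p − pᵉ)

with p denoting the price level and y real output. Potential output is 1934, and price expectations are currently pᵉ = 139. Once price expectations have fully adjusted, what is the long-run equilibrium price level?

Short run: with pᵉ = 139, SRAS is y = 1378 + 4p. Setting AD = SRAS gives 768 = 6p, so p = 128 and y = 2146 − 2·128 = 1890.
Output 1890 is below potential 1934, so over time expected prices fall and SRAS shifts right until y returns to 1934.
Long run: y = 1934 on the AD curve gives 1934 = 2146 − 2p, so p = 106.

Long-run p = 106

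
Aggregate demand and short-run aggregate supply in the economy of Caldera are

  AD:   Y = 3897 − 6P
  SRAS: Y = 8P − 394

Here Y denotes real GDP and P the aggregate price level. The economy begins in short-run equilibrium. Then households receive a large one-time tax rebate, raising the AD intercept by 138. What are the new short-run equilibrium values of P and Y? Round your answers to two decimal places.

This is a positive demand shock: AD shifts right.
New AD: Y = 4035 − 6P.
Set AD = SRAS: 4035 − 6P = 8P − 394, so 4429 = 14P and P = 316.36.
Substituting into AD, Y = 2136.86.

P = 316.36, Y = 2136.86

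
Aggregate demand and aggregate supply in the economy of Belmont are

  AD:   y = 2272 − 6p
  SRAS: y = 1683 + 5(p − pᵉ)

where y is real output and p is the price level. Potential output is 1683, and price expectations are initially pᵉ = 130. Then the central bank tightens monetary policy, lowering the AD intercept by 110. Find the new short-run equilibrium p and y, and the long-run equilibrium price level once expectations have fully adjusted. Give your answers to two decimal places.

AD shifts left: new AD is y = 2162 − 6p. With pᵉ = 130, SRAS is y = 1033 + 5p.
Short run: 2162 − 6p = 1033 + 5p gives 1129 = 11p, so p = 102.64 and y = 2162 − 6p = 1546.18.
y = 1546.18 is below potential 1683; expectations adjust and SRAS shifts right until y = 1683.
Long run: on the new AD curve, 1683 = 2162 − 6p gives p = 79.83.

Short run: p = 102.64, y = 1546.18. Long run: p = 79.83.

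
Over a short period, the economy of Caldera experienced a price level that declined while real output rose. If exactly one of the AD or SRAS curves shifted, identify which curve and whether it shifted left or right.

SRAS shifted right

P fell and Y rose. An AD shift moves P and Y in the same direction; an SRAS shift moves them in opposite directions.
Here P and Y moved in opposite directions, so the SRAS curve shifted.
Since Y rose, SRAS shifted right.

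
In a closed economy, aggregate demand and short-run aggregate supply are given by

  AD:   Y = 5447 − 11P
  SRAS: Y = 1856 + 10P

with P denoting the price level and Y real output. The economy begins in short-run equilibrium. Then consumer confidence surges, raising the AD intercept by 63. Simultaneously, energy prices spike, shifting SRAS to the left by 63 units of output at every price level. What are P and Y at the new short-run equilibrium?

P = 177, Y = 3563

After both shocks: AD is Y = 5510 − 11P and SRAS is Y = 1793 + 10P.
Setting them equal: 3717 = 21P, so P = 177.
Y = 5510 − 11·177 = 3563.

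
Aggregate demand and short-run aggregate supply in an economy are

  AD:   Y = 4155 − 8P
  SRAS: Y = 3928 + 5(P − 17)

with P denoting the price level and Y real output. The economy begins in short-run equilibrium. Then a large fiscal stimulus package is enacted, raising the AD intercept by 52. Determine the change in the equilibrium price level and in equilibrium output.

ΔP = +4, ΔY = +20

This is a positive demand shock: AD shifts right.
New AD: Y = 4207 − 8P.
SRAS can be written Y = 3843 + 5P.
Set AD = SRAS: 4207 − 8P = 3843 + 5P, so 364 = 13P and P = 28.
Y = 4207 − 8·28 = 3983.
Initially P = 24, Y = 3963, so ΔP = +4 and ΔY = +20.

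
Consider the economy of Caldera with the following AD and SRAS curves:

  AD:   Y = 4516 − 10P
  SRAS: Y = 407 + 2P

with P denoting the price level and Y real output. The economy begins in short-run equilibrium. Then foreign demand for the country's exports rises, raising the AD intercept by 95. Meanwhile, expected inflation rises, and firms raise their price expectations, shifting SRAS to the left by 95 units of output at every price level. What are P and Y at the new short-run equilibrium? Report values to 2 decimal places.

After both shocks: AD is Y = 4611 − 10P and SRAS is Y = 312 + 2P.
Setting them equal: 4299 = 12P, so P = 358.25.
Substituting into AD, Y = 1028.50.

P = 358.25, Y = 1028.50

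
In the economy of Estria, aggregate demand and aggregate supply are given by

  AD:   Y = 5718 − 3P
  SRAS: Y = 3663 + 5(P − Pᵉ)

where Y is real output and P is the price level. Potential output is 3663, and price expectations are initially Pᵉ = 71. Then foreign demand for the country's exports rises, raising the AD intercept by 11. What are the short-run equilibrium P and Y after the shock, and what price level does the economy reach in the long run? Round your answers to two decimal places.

AD shifts right: new AD is Y = 5729 − 3P. With Pᵉ = 71, SRAS is Y = 3308 + 5P.
Short run: 5729 − 3P = 3308 + 5P gives 2421 = 8P, so P = 302.63 and Y = 5729 − 3P = 4821.13.
Y = 4821.13 is above potential 3663; expectations adjust and SRAS shifts left until Y = 3663.
Long run: on the new AD curve, 3663 = 5729 − 3P gives P = 688.67.

Short run: P = 302.63, Y = 4821.13. Long run: P = 688.67.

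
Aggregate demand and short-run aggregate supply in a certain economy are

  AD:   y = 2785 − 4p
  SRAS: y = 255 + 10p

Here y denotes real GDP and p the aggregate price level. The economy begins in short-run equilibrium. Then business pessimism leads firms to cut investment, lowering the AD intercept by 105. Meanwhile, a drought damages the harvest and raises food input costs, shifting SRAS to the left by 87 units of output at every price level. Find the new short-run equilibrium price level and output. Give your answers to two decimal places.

After both shocks: AD is y = 2680 − 4p and SRAS is y = 168 + 10p.
Setting them equal: 2512 = 14p, so p = 179.43.
Substituting into AD, y = 1962.29.

p = 179.43, y = 1962.29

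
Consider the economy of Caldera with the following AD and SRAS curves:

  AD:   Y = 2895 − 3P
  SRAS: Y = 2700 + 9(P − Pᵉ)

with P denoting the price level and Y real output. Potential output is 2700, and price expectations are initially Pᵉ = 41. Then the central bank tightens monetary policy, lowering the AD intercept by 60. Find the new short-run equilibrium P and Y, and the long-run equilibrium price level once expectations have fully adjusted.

Short run: P = 42, Y = 2709. Long run: P = 45.

AD shifts left: new AD is Y = 2835 − 3P. With Pᵉ = 41, SRAS is Y = 2331 + 9P.
Short run: 2835 − 3P = 2331 + 9P gives 504 = 12P, so P = 42 and Y = 2835 − 3·42 = 2709.
Y = 2709 is above potential 2700; expectations adjust and SRAS shifts left until Y = 2700.
Long run: on the new AD curve, 2700 = 2835 − 3P gives P = 45.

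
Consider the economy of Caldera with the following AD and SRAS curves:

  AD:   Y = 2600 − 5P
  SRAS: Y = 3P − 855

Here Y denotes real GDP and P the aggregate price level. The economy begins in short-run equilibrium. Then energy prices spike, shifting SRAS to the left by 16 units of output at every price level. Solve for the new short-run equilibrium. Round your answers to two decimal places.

This is a negative supply shock: SRAS shifts left.
New SRAS: Y = 3P − 871.
Set AD = SRAS: 2600 − 5P = 3P − 871, so 3471 = 8P and P = 433.88.
Substituting into AD, Y = 430.63.

P = 433.88, Y = 430.63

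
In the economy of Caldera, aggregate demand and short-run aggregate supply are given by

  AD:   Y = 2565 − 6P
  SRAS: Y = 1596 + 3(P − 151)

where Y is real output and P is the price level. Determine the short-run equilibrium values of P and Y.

P = 158, Y = 1617

Write SRAS as Y = 1596 + 3P − 453 = 1143 + 3P.
Set AD = SRAS: 2565 − 6P = 1143 + 3P, so 1422 = 9P and P = 158.
Then Y = 2565 − 6·158 = 1617.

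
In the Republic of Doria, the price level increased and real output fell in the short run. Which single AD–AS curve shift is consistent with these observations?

SRAS shifted left

P rose and Y fell. An AD shift moves P and Y in the same direction; an SRAS shift moves them in opposite directions.
Here P and Y moved in opposite directions, so the SRAS curve shifted.
Since Y fell, SRAS shifted left.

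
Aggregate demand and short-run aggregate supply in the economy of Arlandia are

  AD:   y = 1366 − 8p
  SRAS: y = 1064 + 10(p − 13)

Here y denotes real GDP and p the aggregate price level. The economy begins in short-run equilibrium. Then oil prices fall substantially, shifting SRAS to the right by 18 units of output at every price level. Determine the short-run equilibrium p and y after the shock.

p = 23, y = 1182

This is a positive supply shock: SRAS shifts right.
New SRAS: y = 952 + 10p.
Set AD = SRAS: 1366 − 8p = 952 + 10p, so 414 = 18p and p = 23.
y = 1366 − 8·23 = 1182.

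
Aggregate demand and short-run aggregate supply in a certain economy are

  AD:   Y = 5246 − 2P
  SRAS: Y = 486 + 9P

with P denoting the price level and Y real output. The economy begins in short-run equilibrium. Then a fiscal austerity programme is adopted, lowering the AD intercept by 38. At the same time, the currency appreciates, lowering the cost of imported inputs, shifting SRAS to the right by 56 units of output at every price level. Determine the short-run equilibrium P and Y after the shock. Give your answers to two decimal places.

P = 424.18, Y = 4359.64

After both shocks: AD is Y = 5208 − 2P and SRAS is Y = 542 + 9P.
Setting them equal: 4666 = 11P, so P = 424.18.
Substituting into AD, Y = 4359.64.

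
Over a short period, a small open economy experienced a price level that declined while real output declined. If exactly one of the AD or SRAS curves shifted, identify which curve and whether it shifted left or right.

P fell and Y fell. An AD shift moves P and Y in the same direction; an SRAS shift moves them in opposite directions.
Here P and Y moved in the same direction, so the AD curve shifted.
Since Y fell, AD shifted left.

AD shifted left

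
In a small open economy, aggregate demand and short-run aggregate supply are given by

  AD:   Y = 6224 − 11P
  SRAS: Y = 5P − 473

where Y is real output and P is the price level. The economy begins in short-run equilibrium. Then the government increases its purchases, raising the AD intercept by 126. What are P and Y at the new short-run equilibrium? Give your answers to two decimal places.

This is a positive demand shock: AD shifts right.
New AD: Y = 6350 − 11P.
Set AD = SRAS: 6350 − 11P = 5P − 473, so 6823 = 16P and P = 426.44.
Substituting into AD, Y = 1659.19.

P = 426.44, Y = 1659.19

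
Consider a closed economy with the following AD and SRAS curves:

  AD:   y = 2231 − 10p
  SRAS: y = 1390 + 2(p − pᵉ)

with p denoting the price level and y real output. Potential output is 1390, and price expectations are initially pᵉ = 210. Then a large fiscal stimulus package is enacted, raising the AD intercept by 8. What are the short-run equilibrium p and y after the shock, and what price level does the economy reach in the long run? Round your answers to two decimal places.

AD shifts right: new AD is y = 2239 − 10p. With pᵉ = 210, SRAS is y = 970 + 2p.
Short run: 2239 − 10p = 970 + 2p gives 1269 = 12p, so p = 105.75 and y = 2239 − 10p = 1181.50.
y = 1181.50 is below potential 1390; expectations adjust and SRAS shifts right until y = 1390.
Long run: on the new AD curve, 1390 = 2239 − 10p gives p = 84.90.

Short run: p = 105.75, y = 1181.50. Long run: p = 84.90.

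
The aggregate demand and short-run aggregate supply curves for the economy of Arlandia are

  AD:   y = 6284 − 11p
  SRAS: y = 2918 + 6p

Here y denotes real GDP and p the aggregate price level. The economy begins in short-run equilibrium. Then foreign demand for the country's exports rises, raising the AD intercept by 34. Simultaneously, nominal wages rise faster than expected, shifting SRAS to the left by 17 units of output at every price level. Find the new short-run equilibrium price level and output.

After both shocks: AD is y = 6318 − 11p and SRAS is y = 2901 + 6p.
Setting them equal: 3417 = 17p, so p = 201.
y = 6318 − 11·201 = 4107.

p = 201, y = 4107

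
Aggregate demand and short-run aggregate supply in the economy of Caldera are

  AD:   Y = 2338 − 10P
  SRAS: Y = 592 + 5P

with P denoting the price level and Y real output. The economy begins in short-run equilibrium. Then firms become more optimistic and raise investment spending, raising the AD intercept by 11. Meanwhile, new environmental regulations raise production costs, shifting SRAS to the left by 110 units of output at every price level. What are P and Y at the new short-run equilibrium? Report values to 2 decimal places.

After both shocks: AD is Y = 2349 − 10P and SRAS is Y = 482 + 5P.
Setting them equal: 1867 = 15P, so P = 124.47.
Substituting into AD, Y = 1104.33.

P = 124.47, Y = 1104.33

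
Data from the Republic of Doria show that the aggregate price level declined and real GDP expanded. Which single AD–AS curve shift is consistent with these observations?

SRAS shifted right

P fell and Y rose. An AD shift moves P and Y in the same direction; an SRAS shift moves them in opposite directions.
Here P and Y moved in opposite directions, so the SRAS curve shifted.
Since Y rose, SRAS shifted right.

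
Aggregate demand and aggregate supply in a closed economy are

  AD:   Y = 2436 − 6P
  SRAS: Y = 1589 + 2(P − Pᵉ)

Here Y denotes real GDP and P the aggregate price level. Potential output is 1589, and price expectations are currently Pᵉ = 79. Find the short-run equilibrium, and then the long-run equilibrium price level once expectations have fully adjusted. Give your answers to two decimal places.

Short run: with Pᵉ = 79, SRAS is Y = 1431 + 2P. Setting AD = SRAS gives 1005 = 8P, so P = 125.63 and Y = 2436 − 6P = 1682.25.
Output 1682.25 is above potential 1589, so over time expected prices rise and SRAS shifts left until Y returns to 1589.
Long run: Y = 1589 on the AD curve gives 1589 = 2436 − 6P, so P = 141.17.

Short run: P = 125.63, Y = 1682.25. Long run: P = 141.17.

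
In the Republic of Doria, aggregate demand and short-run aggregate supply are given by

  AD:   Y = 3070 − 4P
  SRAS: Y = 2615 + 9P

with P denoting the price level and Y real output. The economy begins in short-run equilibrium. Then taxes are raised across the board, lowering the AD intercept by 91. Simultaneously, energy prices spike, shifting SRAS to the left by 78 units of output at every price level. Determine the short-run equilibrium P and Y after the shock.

P = 34, Y = 2843

After both shocks: AD is Y = 2979 − 4P and SRAS is Y = 2537 + 9P.
Setting them equal: 442 = 13P, so P = 34.
Y = 2979 − 4·34 = 2843.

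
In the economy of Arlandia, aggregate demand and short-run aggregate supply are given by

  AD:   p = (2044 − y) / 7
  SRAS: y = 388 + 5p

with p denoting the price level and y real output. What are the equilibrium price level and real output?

Rearrange AD to y = 2044 − 7p.
Set AD = SRAS: 2044 − 7p = 388 + 5p, so 1656 = 12p and p = 138.
Then y = 2044 − 7·138 = 1078.

p = 138, y = 1078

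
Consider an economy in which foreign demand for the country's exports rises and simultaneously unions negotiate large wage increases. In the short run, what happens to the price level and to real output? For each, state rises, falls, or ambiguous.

The first event is a positive demand shock: AD shifts right, which by itself pushes P up and Y up.
The second is an adverse supply shock: SRAS shifts left, which by itself pushes P up and Y down.
Both shocks push P up, so P rises. The two shocks push Y in opposite directions, so the effect on Y is ambiguous.

Price level: rises; output: ambiguous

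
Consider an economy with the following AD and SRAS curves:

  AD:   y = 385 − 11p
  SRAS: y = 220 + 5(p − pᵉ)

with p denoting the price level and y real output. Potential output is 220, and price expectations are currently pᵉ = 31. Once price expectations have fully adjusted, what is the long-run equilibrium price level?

Long-run p = 15

Short run: with pᵉ = 31, SRAS is y = 65 + 5p. Setting AD = SRAS gives 320 = 16p, so p = 20 and y = 385 − 11·20 = 165.
Output 165 is below potential 220, so over time expected prices fall and SRAS shifts right until y returns to 220.
Long run: y = 220 on the AD curve gives 220 = 385 − 11p, so p = 15.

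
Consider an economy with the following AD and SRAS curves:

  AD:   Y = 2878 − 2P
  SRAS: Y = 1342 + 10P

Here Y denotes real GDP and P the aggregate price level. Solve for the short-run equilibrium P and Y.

P = 128, Y = 2622

Set AD = SRAS: 2878 − 2P = 1342 + 10P, so 1536 = 12P and P = 128.
Then Y = 2878 − 2·128 = 2622.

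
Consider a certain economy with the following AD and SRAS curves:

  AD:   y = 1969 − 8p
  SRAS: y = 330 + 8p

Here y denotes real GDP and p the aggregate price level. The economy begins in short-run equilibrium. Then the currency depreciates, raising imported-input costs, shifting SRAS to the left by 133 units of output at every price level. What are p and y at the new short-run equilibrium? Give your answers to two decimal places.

p = 110.75, y = 1083.00

This is a negative supply shock: SRAS shifts left.
New SRAS: y = 197 + 8p.
Set AD = SRAS: 1969 − 8p = 197 + 8p, so 1772 = 16p and p = 110.75.
Substituting into AD, y = 1083.00.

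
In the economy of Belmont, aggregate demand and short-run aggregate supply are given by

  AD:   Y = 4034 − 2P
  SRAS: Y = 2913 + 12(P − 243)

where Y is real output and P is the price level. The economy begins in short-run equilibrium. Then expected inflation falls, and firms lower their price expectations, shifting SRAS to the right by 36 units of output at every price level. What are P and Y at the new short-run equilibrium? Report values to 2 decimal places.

This is a positive supply shock: SRAS shifts right.
New SRAS: Y = 33 + 12P.
Set AD = SRAS: 4034 − 2P = 33 + 12P, so 4001 = 14P and P = 285.79.
Substituting into AD, Y = 3462.43.

P = 285.79, Y = 3462.43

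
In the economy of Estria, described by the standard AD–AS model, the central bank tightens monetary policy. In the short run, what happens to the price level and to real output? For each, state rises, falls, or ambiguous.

This is a negative demand shock: AD shifts left.
Moving along the upward-sloping SRAS curve, P falls and Y falls.

Price level: falls; output: falls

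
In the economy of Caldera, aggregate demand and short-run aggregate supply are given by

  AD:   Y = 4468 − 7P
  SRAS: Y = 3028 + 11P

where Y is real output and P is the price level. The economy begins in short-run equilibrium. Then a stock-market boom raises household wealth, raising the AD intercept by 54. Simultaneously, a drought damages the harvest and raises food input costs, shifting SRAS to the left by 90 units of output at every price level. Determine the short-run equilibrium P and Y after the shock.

P = 88, Y = 3906

After both shocks: AD is Y = 4522 − 7P and SRAS is Y = 2938 + 11P.
Setting them equal: 1584 = 18P, so P = 88.
Y = 4522 − 7·88 = 3906.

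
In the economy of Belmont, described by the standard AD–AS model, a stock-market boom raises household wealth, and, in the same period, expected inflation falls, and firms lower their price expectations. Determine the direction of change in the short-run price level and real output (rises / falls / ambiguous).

Price level: ambiguous; output: rises

The first event is a positive demand shock: AD shifts right, which by itself pushes P up and Y up.
The second is a favourable supply shock: SRAS shifts right, which by itself pushes P down and Y up.
The two shocks push P in opposite directions, so the effect on P is ambiguous. Both shocks push Y up, so Y rises.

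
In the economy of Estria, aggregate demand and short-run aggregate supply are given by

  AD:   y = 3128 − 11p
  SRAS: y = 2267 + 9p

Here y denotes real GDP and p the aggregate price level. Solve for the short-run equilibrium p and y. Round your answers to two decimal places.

p = 43.05, y = 2654.45

Set AD = SRAS: 3128 − 11p = 2267 + 9p, so 861 = 20p and p = 43.05.
Substituting into AD, y = 3128 − 11p = 2654.45.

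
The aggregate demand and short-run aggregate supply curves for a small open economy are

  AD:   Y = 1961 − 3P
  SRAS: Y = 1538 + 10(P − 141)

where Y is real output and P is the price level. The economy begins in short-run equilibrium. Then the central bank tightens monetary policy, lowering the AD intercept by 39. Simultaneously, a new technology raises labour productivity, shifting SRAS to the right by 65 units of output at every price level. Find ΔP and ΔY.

ΔP = -8, ΔY = -15

After both shocks: AD is Y = 1922 − 3P and SRAS is Y = 193 + 10P.
Setting them equal: 1729 = 13P, so P = 133.
Y = 1922 − 3·133 = 1523.
Initially P = 141, Y = 1538, so ΔP = -8 and ΔY = -15.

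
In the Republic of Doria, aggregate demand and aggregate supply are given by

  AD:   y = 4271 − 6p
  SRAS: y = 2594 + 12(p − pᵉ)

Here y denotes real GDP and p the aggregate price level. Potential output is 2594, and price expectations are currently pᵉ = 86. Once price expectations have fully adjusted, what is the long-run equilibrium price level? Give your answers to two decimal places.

Long-run p = 279.50

Short run: with pᵉ = 86, SRAS is y = 1562 + 12p. Setting AD = SRAS gives 2709 = 18p, so p = 150.50 and y = 4271 − 6p = 3368.00.
Output 3368.00 is above potential 2594, so over time expected prices rise and SRAS shifts left until y returns to 2594.
Long run: y = 2594 on the AD curve gives 2594 = 4271 − 6p, so p = 279.50.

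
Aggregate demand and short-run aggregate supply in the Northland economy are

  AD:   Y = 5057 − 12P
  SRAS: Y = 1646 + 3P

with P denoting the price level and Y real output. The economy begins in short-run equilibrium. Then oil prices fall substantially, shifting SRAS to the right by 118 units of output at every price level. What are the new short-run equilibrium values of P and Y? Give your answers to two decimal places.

P = 219.53, Y = 2422.60

This is a positive supply shock: SRAS shifts right.
New SRAS: Y = 1764 + 3P.
Set AD = SRAS: 5057 − 12P = 1764 + 3P, so 3293 = 15P and P = 219.53.
Substituting into AD, Y = 2422.60.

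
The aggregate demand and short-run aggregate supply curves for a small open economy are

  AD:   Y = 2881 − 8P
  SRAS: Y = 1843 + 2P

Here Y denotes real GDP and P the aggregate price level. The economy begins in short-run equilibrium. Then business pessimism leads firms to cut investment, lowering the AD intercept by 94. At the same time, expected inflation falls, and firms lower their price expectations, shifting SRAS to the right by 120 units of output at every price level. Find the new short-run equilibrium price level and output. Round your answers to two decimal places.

After both shocks: AD is Y = 2787 − 8P and SRAS is Y = 1963 + 2P.
Setting them equal: 824 = 10P, so P = 82.40.
Substituting into AD, Y = 2127.80.

P = 82.40, Y = 2127.80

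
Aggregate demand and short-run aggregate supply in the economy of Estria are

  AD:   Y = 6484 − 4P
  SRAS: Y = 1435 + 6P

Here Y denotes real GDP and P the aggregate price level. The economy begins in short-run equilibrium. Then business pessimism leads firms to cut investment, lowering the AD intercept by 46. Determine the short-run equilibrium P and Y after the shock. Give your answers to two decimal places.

This is a negative demand shock: AD shifts left.
New AD: Y = 6438 − 4P.
Set AD = SRAS: 6438 − 4P = 1435 + 6P, so 5003 = 10P and P = 500.30.
Substituting into AD, Y = 4436.80.

P = 500.30, Y = 4436.80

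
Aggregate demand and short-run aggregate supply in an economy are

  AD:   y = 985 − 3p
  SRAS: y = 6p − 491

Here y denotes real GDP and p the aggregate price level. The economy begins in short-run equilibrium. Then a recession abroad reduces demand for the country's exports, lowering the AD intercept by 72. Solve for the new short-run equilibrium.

This is a negative demand shock: AD shifts left.
New AD: y = 913 − 3p.
Set AD = SRAS: 913 − 3p = 6p − 491, so 1404 = 9p and p = 156.
y = 913 − 3·156 = 445.

p = 156, y = 445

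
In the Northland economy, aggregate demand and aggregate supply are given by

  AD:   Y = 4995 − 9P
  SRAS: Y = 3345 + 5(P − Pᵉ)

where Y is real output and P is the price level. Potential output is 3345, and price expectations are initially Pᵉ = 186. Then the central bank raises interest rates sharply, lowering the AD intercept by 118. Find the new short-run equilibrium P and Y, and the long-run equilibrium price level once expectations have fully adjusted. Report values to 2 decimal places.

Short run: P = 175.86, Y = 3294.29. Long run: P = 170.22.

AD shifts left: new AD is Y = 4877 − 9P. With Pᵉ = 186, SRAS is Y = 2415 + 5P.
Short run: 4877 − 9P = 2415 + 5P gives 2462 = 14P, so P = 175.86 and Y = 4877 − 9P = 3294.29.
Y = 3294.29 is below potential 3345; expectations adjust and SRAS shifts right until Y = 3345.
Long run: on the new AD curve, 3345 = 4877 − 9P gives P = 170.22.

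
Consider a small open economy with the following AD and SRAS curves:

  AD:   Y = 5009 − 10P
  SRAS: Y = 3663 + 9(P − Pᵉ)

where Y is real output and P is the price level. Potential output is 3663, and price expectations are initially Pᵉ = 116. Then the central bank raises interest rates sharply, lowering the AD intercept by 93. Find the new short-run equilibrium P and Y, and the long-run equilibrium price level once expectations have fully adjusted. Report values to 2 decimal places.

Short run: P = 120.89, Y = 3707.05. Long run: P = 125.30.

AD shifts left: new AD is Y = 4916 − 10P. With Pᵉ = 116, SRAS is Y = 2619 + 9P.
Short run: 4916 − 10P = 2619 + 9P gives 2297 = 19P, so P = 120.89 and Y = 4916 − 10P = 3707.05.
Y = 3707.05 is above potential 3663; expectations adjust and SRAS shifts left until Y = 3663.
Long run: on the new AD curve, 3663 = 4916 − 10P gives P = 125.30.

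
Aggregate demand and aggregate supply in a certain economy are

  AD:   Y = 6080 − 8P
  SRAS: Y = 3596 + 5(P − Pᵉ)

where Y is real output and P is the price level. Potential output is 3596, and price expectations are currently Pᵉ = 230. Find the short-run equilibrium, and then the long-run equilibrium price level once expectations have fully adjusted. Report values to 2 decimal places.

Short run: with Pᵉ = 230, SRAS is Y = 2446 + 5P. Setting AD = SRAS gives 3634 = 13P, so P = 279.54 and Y = 6080 − 8P = 3843.69.
Output 3843.69 is above potential 3596, so over time expected prices rise and SRAS shifts left until Y returns to 3596.
Long run: Y = 3596 on the AD curve gives 3596 = 6080 − 8P, so P = 310.50.

Short run: P = 279.54, Y = 3843.69. Long run: P = 310.50.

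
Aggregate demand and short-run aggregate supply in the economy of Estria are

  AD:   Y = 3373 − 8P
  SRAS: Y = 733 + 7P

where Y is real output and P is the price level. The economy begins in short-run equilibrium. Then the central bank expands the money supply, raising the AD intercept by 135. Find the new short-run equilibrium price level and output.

This is a positive demand shock: AD shifts right.
New AD: Y = 3508 − 8P.
Set AD = SRAS: 3508 − 8P = 733 + 7P, so 2775 = 15P and P = 185.
Y = 3508 − 8·185 = 2028.

P = 185, Y = 2028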